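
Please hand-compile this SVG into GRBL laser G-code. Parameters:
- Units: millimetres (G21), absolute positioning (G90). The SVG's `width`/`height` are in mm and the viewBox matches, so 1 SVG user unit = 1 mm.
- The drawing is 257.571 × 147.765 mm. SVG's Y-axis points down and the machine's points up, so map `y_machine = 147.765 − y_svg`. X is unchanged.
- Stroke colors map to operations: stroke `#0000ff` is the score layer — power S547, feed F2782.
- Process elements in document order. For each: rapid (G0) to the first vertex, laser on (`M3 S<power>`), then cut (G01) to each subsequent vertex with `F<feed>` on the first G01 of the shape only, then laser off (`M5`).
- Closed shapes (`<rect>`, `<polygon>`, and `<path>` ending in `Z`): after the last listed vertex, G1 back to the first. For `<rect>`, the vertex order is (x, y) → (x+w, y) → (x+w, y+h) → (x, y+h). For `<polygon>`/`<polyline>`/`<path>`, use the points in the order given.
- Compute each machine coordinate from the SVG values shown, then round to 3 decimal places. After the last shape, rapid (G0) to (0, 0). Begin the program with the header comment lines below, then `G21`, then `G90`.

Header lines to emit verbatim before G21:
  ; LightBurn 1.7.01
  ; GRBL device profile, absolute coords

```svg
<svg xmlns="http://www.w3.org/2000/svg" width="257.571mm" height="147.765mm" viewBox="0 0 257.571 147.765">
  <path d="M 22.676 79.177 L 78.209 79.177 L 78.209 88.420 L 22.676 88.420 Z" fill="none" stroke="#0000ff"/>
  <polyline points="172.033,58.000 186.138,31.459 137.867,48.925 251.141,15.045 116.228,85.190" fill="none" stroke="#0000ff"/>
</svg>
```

1 u = 1 mm; y_m = 147.765 − y.

[1] `<path>` rectangle, #0000ff→score S547 F2782: (22.676,68.588) → (78.209,68.588) → (78.209,59.345) → (22.676,59.345) → (22.676,68.588) (closed)

[2] `<polyline>` open polyline, #0000ff→score S547 F2782: (172.033,89.765) → (186.138,116.306) → (137.867,98.840) → (251.141,132.720) → (116.228,62.575)

; LightBurn 1.7.01
; GRBL device profile, absolute coords
G21
G90
G0 X22.676 Y68.588
M3 S547
G01 X78.209 Y68.588 F2782
G01 X78.209 Y59.345
G01 X22.676 Y59.345
G01 X22.676 Y68.588
M5
G0 X172.033 Y89.765
M3 S547
G01 X186.138 Y116.306 F2782
G01 X137.867 Y98.840
G01 X251.141 Y132.720
G01 X116.228 Y62.575
M5
G0 X0.000 Y0.000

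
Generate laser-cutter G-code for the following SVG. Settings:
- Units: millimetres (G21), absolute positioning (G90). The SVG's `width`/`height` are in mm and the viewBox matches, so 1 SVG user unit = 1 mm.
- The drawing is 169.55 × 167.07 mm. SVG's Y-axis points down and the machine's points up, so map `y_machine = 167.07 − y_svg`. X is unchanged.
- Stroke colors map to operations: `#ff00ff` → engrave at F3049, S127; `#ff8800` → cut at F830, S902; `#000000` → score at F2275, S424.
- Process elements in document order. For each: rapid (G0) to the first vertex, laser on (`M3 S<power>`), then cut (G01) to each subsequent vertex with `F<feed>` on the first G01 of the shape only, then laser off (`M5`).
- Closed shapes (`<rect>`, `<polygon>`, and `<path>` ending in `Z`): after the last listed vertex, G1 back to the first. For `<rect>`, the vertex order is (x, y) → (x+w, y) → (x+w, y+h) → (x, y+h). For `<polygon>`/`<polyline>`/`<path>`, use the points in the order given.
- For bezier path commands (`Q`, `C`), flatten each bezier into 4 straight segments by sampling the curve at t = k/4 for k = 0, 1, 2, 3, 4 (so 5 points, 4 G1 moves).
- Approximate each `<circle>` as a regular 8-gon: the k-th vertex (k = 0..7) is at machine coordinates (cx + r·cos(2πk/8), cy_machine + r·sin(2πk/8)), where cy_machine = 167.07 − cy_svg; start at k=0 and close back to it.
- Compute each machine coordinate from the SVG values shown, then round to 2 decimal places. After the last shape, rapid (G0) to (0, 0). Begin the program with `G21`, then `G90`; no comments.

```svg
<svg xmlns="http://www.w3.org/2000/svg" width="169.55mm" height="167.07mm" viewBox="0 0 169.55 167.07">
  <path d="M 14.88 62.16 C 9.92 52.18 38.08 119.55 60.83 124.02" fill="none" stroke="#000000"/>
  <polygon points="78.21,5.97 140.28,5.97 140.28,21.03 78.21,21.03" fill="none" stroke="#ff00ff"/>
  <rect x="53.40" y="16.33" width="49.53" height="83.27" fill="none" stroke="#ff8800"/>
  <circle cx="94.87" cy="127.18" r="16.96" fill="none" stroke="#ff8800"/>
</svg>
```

1 u = 1 mm; y_m = 167.07 − y.

[1] `<path>` cubic bezier, #000000→score S424 F2275: (14.88,104.91) → (16.77,100.08) → (27.46,79.40) → (43.36,56.00) → (60.83,43.05)

[2] `<polygon>` rectangle, #ff00ff→engrave S127 F3049: (78.21,161.10) → (140.28,161.10) → (140.28,146.04) → (78.21,146.04) → (78.21,161.10) (closed)

[3] `<rect>` rectangle, #ff8800→cut S902 F830: (53.40,150.74) → (102.93,150.74) → (102.93,67.47) → (53.40,67.47) → (53.40,150.74) (closed)

[4] `<circle>` circle, #ff8800→cut S902 F830: (111.83,39.89) → (106.86,51.88) → (94.87,56.85) → (82.88,51.88) → (77.91,39.89) → (82.88,27.90) → (94.87,22.93) → (106.86,27.90) → (111.83,39.89) (closed)

G21
G90
G0 X14.88 Y104.91
M3 S424
G01 X16.77 Y100.08 F2275
G01 X27.46 Y79.40
G01 X43.36 Y56.00
G01 X60.83 Y43.05
M5
G0 X78.21 Y161.10
M3 S127
G01 X140.28 Y161.10 F3049
G01 X140.28 Y146.04
G01 X78.21 Y146.04
G01 X78.21 Y161.10
M5
G0 X53.40 Y150.74
M3 S902
G01 X102.93 Y150.74 F830
G01 X102.93 Y67.47
G01 X53.40 Y67.47
G01 X53.40 Y150.74
M5
G0 X111.83 Y39.89
M3 S902
G01 X106.86 Y51.88 F830
G01 X94.87 Y56.85
G01 X82.88 Y51.88
G01 X77.91 Y39.89
G01 X82.88 Y27.90
G01 X94.87 Y22.93
G01 X106.86 Y27.90
G01 X111.83 Y39.89
M5
G0 X0.00 Y0.00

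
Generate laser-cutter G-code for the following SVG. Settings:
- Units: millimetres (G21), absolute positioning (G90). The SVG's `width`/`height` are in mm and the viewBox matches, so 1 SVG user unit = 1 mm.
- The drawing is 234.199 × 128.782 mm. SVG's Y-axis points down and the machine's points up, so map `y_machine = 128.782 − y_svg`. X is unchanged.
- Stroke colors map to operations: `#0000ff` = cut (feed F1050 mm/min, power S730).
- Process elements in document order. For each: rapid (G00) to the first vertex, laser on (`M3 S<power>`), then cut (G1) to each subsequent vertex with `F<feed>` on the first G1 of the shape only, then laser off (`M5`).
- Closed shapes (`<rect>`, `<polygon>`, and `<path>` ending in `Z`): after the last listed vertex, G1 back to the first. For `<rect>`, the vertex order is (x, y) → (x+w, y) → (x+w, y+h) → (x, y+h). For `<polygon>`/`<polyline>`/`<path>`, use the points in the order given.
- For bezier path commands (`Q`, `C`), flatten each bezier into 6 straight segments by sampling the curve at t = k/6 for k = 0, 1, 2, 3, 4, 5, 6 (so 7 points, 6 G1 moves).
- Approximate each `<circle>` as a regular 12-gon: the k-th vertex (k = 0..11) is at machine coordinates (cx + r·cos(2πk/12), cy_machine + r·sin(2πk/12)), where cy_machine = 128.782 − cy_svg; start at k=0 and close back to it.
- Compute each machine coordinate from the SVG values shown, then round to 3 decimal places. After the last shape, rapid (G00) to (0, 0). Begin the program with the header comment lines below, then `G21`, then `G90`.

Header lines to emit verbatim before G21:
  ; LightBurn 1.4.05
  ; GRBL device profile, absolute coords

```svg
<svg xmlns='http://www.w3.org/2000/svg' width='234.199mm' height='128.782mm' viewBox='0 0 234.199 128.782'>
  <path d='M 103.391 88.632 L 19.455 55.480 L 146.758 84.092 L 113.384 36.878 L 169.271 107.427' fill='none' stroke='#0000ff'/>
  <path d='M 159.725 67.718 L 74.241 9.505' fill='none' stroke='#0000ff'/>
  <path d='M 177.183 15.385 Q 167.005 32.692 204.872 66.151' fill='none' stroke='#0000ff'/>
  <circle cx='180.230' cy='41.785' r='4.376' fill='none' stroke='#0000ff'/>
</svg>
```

Since the viewBox matches the mm dimensions, user units are millimetres directly. The only transform is the Y-flip y_m = 128.782 − y_svg.

Shape 1 is a open polyline drawn with `<path>`. Its stroke #0000ff means cut at S730, F1050. After flipping Y the toolpath is (103.391,40.150) → (19.455,73.302) → (146.758,44.690) → (113.384,91.904) → (169.271,21.355).

Shape 2 is a line segment drawn with `<path>`. Its stroke #0000ff means cut at S730, F1050. After flipping Y the toolpath is (159.725,61.064) → (74.241,119.277).

Shape 3 is a quadratic bezier drawn with `<path>`. Its stroke #0000ff means cut at S730, F1050. After flipping Y the toolpath is (177.183,113.397) → (175.125,107.179) → (175.736,100.064) → (179.016,92.052) → (184.966,83.142) → (193.584,73.335) → (204.872,62.631).

Shape 4 is a circle drawn with `<circle>`. Its stroke #0000ff means cut at S730, F1050. After flipping Y the toolpath is (184.606,86.997) → (184.020,89.185) → (182.418,90.787) → (180.230,91.373) → (178.042,90.787) → (176.440,89.185) → (175.854,86.997) → (176.440,84.809) → (178.042,83.207) → (180.230,82.621) → (182.418,83.207) → (184.020,84.809) → (184.606,86.997), returning to the start.

; LightBurn 1.4.05
; GRBL device profile, absolute coords
G21
G90
G00 X103.391 Y40.150
M3 S730
G1 X19.455 Y73.302 F1050
G1 X146.758 Y44.690
G1 X113.384 Y91.904
G1 X169.271 Y21.355
M5
G00 X159.725 Y61.064
M3 S730
G1 X74.241 Y119.277 F1050
M5
G00 X177.183 Y113.397
M3 S730
G1 X175.125 Y107.179 F1050
G1 X175.736 Y100.064
G1 X179.016 Y92.052
G1 X184.966 Y83.142
G1 X193.584 Y73.335
G1 X204.872 Y62.631
M5
G00 X184.606 Y86.997
M3 S730
G1 X184.020 Y89.185 F1050
G1 X182.418 Y90.787
G1 X180.230 Y91.373
G1 X178.042 Y90.787
G1 X176.440 Y89.185
G1 X175.854 Y86.997
G1 X176.440 Y84.809
G1 X178.042 Y83.207
G1 X180.230 Y82.621
G1 X182.418 Y83.207
G1 X184.020 Y84.809
G1 X184.606 Y86.997
M5
G00 X0.000 Y0.000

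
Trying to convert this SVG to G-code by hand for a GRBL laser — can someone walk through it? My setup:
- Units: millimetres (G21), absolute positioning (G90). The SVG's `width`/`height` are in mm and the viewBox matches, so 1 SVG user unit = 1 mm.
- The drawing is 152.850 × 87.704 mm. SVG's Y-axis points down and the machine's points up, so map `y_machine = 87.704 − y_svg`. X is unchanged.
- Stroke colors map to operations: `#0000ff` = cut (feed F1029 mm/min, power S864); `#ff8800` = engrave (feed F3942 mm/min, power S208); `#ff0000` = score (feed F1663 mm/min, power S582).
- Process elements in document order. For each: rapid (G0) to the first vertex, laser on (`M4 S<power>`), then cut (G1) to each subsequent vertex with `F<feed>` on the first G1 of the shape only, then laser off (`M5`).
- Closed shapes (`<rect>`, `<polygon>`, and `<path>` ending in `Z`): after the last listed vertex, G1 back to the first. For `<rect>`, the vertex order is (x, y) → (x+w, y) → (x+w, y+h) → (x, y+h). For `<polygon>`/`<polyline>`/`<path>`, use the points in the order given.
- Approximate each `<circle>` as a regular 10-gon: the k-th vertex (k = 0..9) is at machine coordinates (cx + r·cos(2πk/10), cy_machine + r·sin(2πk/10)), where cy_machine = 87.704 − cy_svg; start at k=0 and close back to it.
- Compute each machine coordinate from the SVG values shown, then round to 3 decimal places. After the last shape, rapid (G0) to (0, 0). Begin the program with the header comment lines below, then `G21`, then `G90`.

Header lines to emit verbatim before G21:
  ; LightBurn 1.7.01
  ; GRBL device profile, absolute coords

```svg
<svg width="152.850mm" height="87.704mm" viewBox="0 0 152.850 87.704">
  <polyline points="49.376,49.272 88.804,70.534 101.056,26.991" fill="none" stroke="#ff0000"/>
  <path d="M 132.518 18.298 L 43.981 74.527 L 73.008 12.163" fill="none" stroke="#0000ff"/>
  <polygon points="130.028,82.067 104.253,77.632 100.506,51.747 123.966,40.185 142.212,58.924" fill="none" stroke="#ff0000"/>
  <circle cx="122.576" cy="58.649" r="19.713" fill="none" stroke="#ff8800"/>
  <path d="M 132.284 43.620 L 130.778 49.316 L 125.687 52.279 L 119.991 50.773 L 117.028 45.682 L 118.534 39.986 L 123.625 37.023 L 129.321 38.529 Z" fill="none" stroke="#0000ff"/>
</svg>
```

; LightBurn 1.7.01
; GRBL device profile, absolute coords
G21
G90
G0 X49.376 Y38.432
M4 S582
G1 X88.804 Y17.170 F1663
G1 X101.056 Y60.713
M5
G0 X132.518 Y69.406
M4 S864
G1 X43.981 Y13.177 F1029
G1 X73.008 Y75.541
M5
G0 X130.028 Y5.637
M4 S582
G1 X104.253 Y10.072 F1663
G1 X100.506 Y35.957
G1 X123.966 Y47.519
G1 X142.212 Y28.780
G1 X130.028 Y5.637
M5
G0 X142.289 Y29.055
M4 S208
G1 X138.524 Y40.642 F3942
G1 X128.668 Y47.803
G1 X116.484 Y47.803
G1 X106.628 Y40.642
G1 X102.863 Y29.055
G1 X106.628 Y17.468
G1 X116.484 Y10.307
G1 X128.668 Y10.307
G1 X138.524 Y17.468
G1 X142.289 Y29.055
M5
G0 X132.284 Y44.084
M4 S864
G1 X130.778 Y38.388 F1029
G1 X125.687 Y35.425
G1 X119.991 Y36.931
G1 X117.028 Y42.022
G1 X118.534 Y47.718
G1 X123.625 Y50.681
G1 X129.321 Y49.175
G1 X132.284 Y44.084
M5
G0 X0.000 Y0.000

viewBox `0 0 152.850 87.704` with mm width/height → 1 unit = 1 mm. Flip: y_m = 87.704 − y_svg.

**Shape 1** — `<polyline>` open polyline, stroke `#ff0000` → score (S582, F1663). Machine vertices: (49.376,38.432) → (88.804,17.170) → (101.056,60.713). Open path.

**Shape 2** — `<path>` open polyline, stroke `#0000ff` → cut (S864, F1029). Machine vertices: (132.518,69.406) → (43.981,13.177) → (73.008,75.541). Open path.

**Shape 3** — `<polygon>` regular polygon, stroke `#ff0000` → score (S582, F1663). Machine vertices: (130.028,5.637) → (104.253,10.072) → (100.506,35.957) → (123.966,47.519) → (142.212,28.780) → (130.028,5.637). Closed: final G1 returns to the first vertex.

**Shape 4** — `<circle>` circle, stroke `#ff8800` → engrave (S208, F3942). Machine vertices: (142.289,29.055) → (138.524,40.642) → (128.668,47.803) → (116.484,47.803) → (106.628,40.642) → (102.863,29.055) → (106.628,17.468) → (116.484,10.307) → (128.668,10.307) → (138.524,17.468) → (142.289,29.055). Closed: final G1 returns to the first vertex.

**Shape 5** — `<path>` regular polygon, stroke `#0000ff` → cut (S864, F1029). Machine vertices: (132.284,44.084) → (130.778,38.388) → (125.687,35.425) → (119.991,36.931) → (117.028,42.022) → (118.534,47.718) → (123.625,50.681) → (129.321,49.175) → (132.284,44.084). Closed: final G1 returns to the first vertex.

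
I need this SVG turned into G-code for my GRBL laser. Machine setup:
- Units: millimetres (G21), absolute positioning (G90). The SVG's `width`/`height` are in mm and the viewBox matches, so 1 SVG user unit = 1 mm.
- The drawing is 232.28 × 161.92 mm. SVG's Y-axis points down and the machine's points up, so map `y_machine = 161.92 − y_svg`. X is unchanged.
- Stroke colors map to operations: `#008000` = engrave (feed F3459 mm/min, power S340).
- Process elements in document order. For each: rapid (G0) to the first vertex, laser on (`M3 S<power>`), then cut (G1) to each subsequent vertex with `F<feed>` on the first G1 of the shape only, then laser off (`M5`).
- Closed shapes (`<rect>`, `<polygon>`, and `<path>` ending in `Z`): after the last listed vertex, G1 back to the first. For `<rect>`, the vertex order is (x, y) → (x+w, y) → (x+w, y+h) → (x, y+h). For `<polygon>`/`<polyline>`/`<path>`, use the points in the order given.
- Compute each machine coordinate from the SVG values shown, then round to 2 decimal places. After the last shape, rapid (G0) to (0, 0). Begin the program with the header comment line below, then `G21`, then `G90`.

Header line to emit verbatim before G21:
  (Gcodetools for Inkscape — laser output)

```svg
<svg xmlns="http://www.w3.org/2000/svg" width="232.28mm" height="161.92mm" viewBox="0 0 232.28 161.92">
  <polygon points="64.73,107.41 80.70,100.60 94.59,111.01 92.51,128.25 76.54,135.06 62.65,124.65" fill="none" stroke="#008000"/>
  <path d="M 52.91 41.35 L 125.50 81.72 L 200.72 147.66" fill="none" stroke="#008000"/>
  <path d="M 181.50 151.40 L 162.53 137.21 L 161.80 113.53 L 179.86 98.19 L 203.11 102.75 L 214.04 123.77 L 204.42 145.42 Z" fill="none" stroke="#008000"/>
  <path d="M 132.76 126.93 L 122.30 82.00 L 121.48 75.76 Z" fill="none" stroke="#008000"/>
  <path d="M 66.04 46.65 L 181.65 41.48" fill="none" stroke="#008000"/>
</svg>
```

(Gcodetools for Inkscape — laser output)
G21
G90
G0 X64.73 Y54.51
M3 S340
G1 X80.70 Y61.32 F3459
G1 X94.59 Y50.91
G1 X92.51 Y33.67
G1 X76.54 Y26.86
G1 X62.65 Y37.27
G1 X64.73 Y54.51
M5
G0 X52.91 Y120.57
M3 S340
G1 X125.50 Y80.20 F3459
G1 X200.72 Y14.26
M5
G0 X181.50 Y10.52
M3 S340
G1 X162.53 Y24.71 F3459
G1 X161.80 Y48.39
G1 X179.86 Y63.73
G1 X203.11 Y59.17
G1 X214.04 Y38.15
G1 X204.42 Y16.50
G1 X181.50 Y10.52
M5
G0 X132.76 Y34.99
M3 S340
G1 X122.30 Y79.92 F3459
G1 X121.48 Y86.16
G1 X132.76 Y34.99
M5
G0 X66.04 Y115.27
M3 S340
G1 X181.65 Y120.44 F3459
M5
G0 X0.00 Y0.00

viewBox `0 0 232.28 161.92` with mm width/height → 1 unit = 1 mm. Flip: y_m = 161.92 − y_svg.

**Shape 1** — `<polygon>` regular polygon, stroke `#008000` → engrave (S340, F3459). Machine vertices: (64.73,54.51) → (80.70,61.32) → (94.59,50.91) → (92.51,33.67) → (76.54,26.86) → (62.65,37.27) → (64.73,54.51). Closed: final G1 returns to the first vertex.

**Shape 2** — `<path>` open polyline, stroke `#008000` → engrave (S340, F3459). Machine vertices: (52.91,120.57) → (125.50,80.20) → (200.72,14.26). Open path.

**Shape 3** — `<path>` regular polygon, stroke `#008000` → engrave (S340, F3459). Machine vertices: (181.50,10.52) → (162.53,24.71) → (161.80,48.39) → (179.86,63.73) → (203.11,59.17) → (214.04,38.15) → (204.42,16.50) → (181.50,10.52). Closed: final G1 returns to the first vertex.

**Shape 4** — `<path>` closed polygon, stroke `#008000` → engrave (S340, F3459). Machine vertices: (132.76,34.99) → (122.30,79.92) → (121.48,86.16) → (132.76,34.99). Closed: final G1 returns to the first vertex.

**Shape 5** — `<path>` line segment, stroke `#008000` → engrave (S340, F3459). Machine vertices: (66.04,115.27) → (181.65,120.44). Open path.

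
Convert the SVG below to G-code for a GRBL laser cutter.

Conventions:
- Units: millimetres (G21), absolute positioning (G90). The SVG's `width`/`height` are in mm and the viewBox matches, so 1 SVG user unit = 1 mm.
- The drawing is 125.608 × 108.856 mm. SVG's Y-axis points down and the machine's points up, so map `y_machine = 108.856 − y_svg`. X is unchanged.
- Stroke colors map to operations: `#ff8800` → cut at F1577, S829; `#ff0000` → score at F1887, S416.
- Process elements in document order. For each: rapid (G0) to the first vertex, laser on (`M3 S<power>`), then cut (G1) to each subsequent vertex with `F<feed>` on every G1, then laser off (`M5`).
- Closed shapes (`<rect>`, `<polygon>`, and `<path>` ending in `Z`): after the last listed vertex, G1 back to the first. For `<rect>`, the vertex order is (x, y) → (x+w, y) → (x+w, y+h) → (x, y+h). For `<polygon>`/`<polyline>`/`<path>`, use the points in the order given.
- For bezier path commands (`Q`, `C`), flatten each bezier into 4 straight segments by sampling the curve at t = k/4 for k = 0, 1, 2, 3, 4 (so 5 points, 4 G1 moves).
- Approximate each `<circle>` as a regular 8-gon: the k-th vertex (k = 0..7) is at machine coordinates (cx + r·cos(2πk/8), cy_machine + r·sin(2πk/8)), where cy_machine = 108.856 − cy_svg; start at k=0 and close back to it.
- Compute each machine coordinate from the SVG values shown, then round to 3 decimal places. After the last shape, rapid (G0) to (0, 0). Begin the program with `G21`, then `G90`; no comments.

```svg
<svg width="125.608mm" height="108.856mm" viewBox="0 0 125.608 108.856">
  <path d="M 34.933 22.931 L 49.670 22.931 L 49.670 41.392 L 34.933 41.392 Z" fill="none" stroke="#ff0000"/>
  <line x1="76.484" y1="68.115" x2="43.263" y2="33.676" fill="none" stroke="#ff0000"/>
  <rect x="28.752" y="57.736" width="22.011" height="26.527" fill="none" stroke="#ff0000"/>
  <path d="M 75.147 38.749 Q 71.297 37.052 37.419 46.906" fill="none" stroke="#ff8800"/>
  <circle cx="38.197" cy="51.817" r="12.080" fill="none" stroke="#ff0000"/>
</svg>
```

G21
G90
G0 X34.933 Y85.925
M3 S416
G1 X49.670 Y85.925 F1887
G1 X49.670 Y67.464 F1887
G1 X34.933 Y67.464 F1887
G1 X34.933 Y85.925 F1887
M5
G0 X76.484 Y40.741
M3 S416
G1 X43.263 Y75.180 F1887
M5
G0 X28.752 Y51.120
M3 S416
G1 X50.763 Y51.120 F1887
G1 X50.763 Y24.593 F1887
G1 X28.752 Y24.593 F1887
G1 X28.752 Y51.120 F1887
M5
G0 X75.147 Y70.107
M3 S829
G1 X71.345 Y70.234 F1577
G1 X63.790 Y68.916 F1577
G1 X52.481 Y66.155 F1577
G1 X37.419 Y61.950 F1577
M5
G0 X50.277 Y57.039
M3 S416
G1 X46.739 Y65.581 F1887
G1 X38.197 Y69.119 F1887
G1 X29.655 Y65.581 F1887
G1 X26.117 Y57.039 F1887
G1 X29.655 Y48.497 F1887
G1 X38.197 Y44.959 F1887
G1 X46.739 Y48.497 F1887
G1 X50.277 Y57.039 F1887
M5
G0 X0.000 Y0.000

Since the viewBox matches the mm dimensions, user units are millimetres directly. The only transform is the Y-flip y_m = 108.856 − y_svg.

Shape 1 is a rectangle drawn with `<path>`. Its stroke #ff0000 means score at S416, F1887. After flipping Y the toolpath is (34.933,85.925) → (49.670,85.925) → (49.670,67.464) → (34.933,67.464) → (34.933,85.925), returning to the start.

Shape 2 is a line segment drawn with `<line>`. Its stroke #ff0000 means score at S416, F1887. After flipping Y the toolpath is (76.484,40.741) → (43.263,75.180).

Shape 3 is a rectangle drawn with `<rect>`. Its stroke #ff0000 means score at S416, F1887. After flipping Y the toolpath is (28.752,51.120) → (50.763,51.120) → (50.763,24.593) → (28.752,24.593) → (28.752,51.120), returning to the start.

Shape 4 is a quadratic bezier drawn with `<path>`. Its stroke #ff8800 means cut at S829, F1577. After flipping Y the toolpath is (75.147,70.107) → (71.345,70.234) → (63.790,68.916) → (52.481,66.155) → (37.419,61.950).

Shape 5 is a circle drawn with `<circle>`. Its stroke #ff0000 means score at S416, F1887. After flipping Y the toolpath is (50.277,57.039) → (46.739,65.581) → (38.197,69.119) → (29.655,65.581) → (26.117,57.039) → (29.655,48.497) → (38.197,44.959) → (46.739,48.497) → (50.277,57.039), returning to the start.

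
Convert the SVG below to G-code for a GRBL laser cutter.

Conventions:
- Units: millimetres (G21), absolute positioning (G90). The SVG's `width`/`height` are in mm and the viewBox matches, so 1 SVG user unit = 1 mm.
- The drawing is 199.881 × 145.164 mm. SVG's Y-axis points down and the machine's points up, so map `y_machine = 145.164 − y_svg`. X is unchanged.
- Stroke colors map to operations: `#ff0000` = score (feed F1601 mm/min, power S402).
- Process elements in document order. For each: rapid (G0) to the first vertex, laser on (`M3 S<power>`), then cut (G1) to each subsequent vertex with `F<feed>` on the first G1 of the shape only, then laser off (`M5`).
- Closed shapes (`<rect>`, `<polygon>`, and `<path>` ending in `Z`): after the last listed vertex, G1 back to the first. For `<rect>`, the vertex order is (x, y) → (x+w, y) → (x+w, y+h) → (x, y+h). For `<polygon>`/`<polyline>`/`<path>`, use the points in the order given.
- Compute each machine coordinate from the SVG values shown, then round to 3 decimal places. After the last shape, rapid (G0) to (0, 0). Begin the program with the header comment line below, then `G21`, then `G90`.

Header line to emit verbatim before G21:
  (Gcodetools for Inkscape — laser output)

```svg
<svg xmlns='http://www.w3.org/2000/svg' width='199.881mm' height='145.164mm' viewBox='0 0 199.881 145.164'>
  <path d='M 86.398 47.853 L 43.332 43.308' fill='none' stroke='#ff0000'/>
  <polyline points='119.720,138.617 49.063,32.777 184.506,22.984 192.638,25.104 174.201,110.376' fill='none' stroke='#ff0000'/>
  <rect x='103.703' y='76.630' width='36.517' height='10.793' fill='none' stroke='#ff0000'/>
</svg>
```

viewBox `0 0 199.881 145.164` with mm width/height → 1 unit = 1 mm. Flip: y_m = 145.164 − y_svg.

**Shape 1** — `<path>` line segment, stroke `#ff0000` → score (S402, F1601). Machine vertices: (86.398,97.311) → (43.332,101.856). Open path.

**Shape 2** — `<polyline>` open polyline, stroke `#ff0000` → score (S402, F1601). Machine vertices: (119.720,6.547) → (49.063,112.387) → (184.506,122.180) → (192.638,120.060) → (174.201,34.788). Open path.

**Shape 3** — `<rect>` rectangle, stroke `#ff0000` → score (S402, F1601). Machine vertices: (103.703,68.534) → (140.220,68.534) → (140.220,57.741) → (103.703,57.741) → (103.703,68.534). Closed: final G1 returns to the first vertex.

(Gcodetools for Inkscape — laser output)
G21
G90
G0 X86.398 Y97.311
M3 S402
G1 X43.332 Y101.856 F1601
M5
G0 X119.720 Y6.547
M3 S402
G1 X49.063 Y112.387 F1601
G1 X184.506 Y122.180
G1 X192.638 Y120.060
G1 X174.201 Y34.788
M5
G0 X103.703 Y68.534
M3 S402
G1 X140.220 Y68.534 F1601
G1 X140.220 Y57.741
G1 X103.703 Y57.741
G1 X103.703 Y68.534
M5
G0 X0.000 Y0.000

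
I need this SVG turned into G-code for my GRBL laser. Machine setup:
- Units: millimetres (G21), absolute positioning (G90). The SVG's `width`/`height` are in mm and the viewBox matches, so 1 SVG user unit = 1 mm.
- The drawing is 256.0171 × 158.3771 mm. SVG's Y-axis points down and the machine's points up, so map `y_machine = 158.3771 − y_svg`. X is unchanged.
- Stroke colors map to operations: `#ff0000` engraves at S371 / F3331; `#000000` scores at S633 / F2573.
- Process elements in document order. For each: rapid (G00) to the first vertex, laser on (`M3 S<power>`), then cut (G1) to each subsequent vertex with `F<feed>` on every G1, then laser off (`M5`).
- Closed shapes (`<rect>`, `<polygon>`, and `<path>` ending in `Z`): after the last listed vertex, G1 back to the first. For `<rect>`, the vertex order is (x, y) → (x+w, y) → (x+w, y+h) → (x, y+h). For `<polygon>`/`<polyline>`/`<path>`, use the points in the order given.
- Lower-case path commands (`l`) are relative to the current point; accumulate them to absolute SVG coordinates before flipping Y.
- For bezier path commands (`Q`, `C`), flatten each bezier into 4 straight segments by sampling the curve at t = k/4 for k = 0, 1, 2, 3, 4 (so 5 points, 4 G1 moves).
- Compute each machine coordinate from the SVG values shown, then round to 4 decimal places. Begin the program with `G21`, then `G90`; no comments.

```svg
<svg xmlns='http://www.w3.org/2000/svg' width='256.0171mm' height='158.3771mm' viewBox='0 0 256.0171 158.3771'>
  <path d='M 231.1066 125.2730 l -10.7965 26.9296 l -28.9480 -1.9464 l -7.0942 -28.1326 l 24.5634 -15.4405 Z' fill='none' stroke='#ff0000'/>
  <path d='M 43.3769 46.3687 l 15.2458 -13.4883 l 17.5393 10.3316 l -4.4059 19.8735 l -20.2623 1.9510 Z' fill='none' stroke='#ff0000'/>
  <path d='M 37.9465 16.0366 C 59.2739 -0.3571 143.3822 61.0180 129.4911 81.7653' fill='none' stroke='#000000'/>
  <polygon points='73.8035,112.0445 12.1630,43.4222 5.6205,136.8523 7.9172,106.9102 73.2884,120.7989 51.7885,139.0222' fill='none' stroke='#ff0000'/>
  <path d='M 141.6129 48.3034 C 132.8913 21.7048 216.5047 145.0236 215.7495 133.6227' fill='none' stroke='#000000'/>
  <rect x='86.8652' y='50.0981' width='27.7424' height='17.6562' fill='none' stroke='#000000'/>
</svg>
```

Since the viewBox matches the mm dimensions, user units are millimetres directly. The only transform is the Y-flip y_m = 158.3771 − y_svg.

Shape 1 is a regular polygon drawn with `<path>`. Its stroke #ff0000 means engrave at S371, F3331. After flipping Y the toolpath is (231.1066,33.1041) → (220.3101,6.1745) → (191.3621,8.1209) → (184.2679,36.2535) → (208.8313,51.6940) → (231.1066,33.1041), returning to the start.

Shape 2 is a regular polygon drawn with `<path>`. Its stroke #ff0000 means engrave at S371, F3331. After flipping Y the toolpath is (43.3769,112.0084) → (58.6227,125.4967) → (76.1620,115.1651) → (71.7561,95.2916) → (51.4938,93.3406) → (43.3769,112.0084), returning to the start.

Shape 3 is a cubic bezier drawn with `<path>`. Its stroke #000000 means score at S633, F2573. After flipping Y the toolpath is (37.9465,142.3405) → (63.2013,141.9041) → (96.9257,123.4040) → (124.0467,97.9400) → (129.4911,76.6118).

Shape 4 is a closed polygon drawn with `<polygon>`. Its stroke #ff0000 means engrave at S371, F3331. After flipping Y the toolpath is (73.8035,46.3326) → (12.1630,114.9549) → (5.6205,21.5248) → (7.9172,51.4669) → (73.2884,37.5782) → (51.7885,19.3549) → (73.8035,46.3326), returning to the start.

Shape 5 is a cubic bezier drawn with `<path>`. Its stroke #000000 means score at S633, F2573. After flipping Y the toolpath is (141.6129,110.0737) → (149.6235,106.3606) → (175.6938,73.1132) → (203.2578,37.0162) → (215.7495,24.7544).

Shape 6 is a rectangle drawn with `<rect>`. Its stroke #000000 means score at S633, F2573. After flipping Y the toolpath is (86.8652,108.2790) → (114.6076,108.2790) → (114.6076,90.6228) → (86.8652,90.6228) → (86.8652,108.2790), returning to the start.

G21
G90
G00 X231.1066 Y33.1041
M3 S371
G1 X220.3101 Y6.1745 F3331
G1 X191.3621 Y8.1209 F3331
G1 X184.2679 Y36.2535 F3331
G1 X208.8313 Y51.6940 F3331
G1 X231.1066 Y33.1041 F3331
M5
G00 X43.3769 Y112.0084
M3 S371
G1 X58.6227 Y125.4967 F3331
G1 X76.1620 Y115.1651 F3331
G1 X71.7561 Y95.2916 F3331
G1 X51.4938 Y93.3406 F3331
G1 X43.3769 Y112.0084 F3331
M5
G00 X37.9465 Y142.3405
M3 S633
G1 X63.2013 Y141.9041 F2573
G1 X96.9257 Y123.4040 F2573
G1 X124.0467 Y97.9400 F2573
G1 X129.4911 Y76.6118 F2573
M5
G00 X73.8035 Y46.3326
M3 S371
G1 X12.1630 Y114.9549 F3331
G1 X5.6205 Y21.5248 F3331
G1 X7.9172 Y51.4669 F3331
G1 X73.2884 Y37.5782 F3331
G1 X51.7885 Y19.3549 F3331
G1 X73.8035 Y46.3326 F3331
M5
G00 X141.6129 Y110.0737
M3 S633
G1 X149.6235 Y106.3606 F2573
G1 X175.6938 Y73.1132 F2573
G1 X203.2578 Y37.0162 F2573
G1 X215.7495 Y24.7544 F2573
M5
G00 X86.8652 Y108.2790
M3 S633
G1 X114.6076 Y108.2790 F2573
G1 X114.6076 Y90.6228 F2573
G1 X86.8652 Y90.6228 F2573
G1 X86.8652 Y108.2790 F2573
M5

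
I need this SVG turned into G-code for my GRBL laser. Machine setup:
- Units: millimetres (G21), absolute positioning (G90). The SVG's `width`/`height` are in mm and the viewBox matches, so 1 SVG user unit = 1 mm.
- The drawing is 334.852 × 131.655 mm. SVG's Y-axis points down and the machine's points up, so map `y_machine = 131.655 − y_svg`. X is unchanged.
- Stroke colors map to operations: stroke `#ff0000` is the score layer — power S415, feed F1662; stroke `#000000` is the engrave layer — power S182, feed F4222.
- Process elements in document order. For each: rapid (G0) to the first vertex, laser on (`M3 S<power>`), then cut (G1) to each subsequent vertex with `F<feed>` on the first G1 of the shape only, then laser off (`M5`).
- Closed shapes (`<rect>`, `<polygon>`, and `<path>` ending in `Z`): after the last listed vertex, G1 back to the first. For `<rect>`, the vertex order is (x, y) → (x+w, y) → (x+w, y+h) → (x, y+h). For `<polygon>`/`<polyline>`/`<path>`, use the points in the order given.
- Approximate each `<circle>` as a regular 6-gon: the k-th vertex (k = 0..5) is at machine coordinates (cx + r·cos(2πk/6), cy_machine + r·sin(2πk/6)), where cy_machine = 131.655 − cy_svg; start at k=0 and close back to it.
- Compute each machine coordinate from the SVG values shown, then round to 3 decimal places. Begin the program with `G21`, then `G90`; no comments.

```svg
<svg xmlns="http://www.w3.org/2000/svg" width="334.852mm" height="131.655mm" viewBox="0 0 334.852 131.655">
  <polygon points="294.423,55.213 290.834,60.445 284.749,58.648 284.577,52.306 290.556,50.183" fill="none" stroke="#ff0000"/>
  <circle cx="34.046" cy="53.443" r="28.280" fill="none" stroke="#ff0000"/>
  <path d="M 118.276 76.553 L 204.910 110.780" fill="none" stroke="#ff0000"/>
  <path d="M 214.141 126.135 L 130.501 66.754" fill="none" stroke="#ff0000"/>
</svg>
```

G21
G90
G0 X294.423 Y76.442
M3 S415
G1 X290.834 Y71.210 F1662
G1 X284.749 Y73.007
G1 X284.577 Y79.349
G1 X290.556 Y81.472
G1 X294.423 Y76.442
M5
G0 X62.326 Y78.212
M3 S415
G1 X48.186 Y102.703 F1662
G1 X19.906 Y102.703
G1 X5.766 Y78.212
G1 X19.906 Y53.721
G1 X48.186 Y53.721
G1 X62.326 Y78.212
M5
G0 X118.276 Y55.102
M3 S415
G1 X204.910 Y20.875 F1662
M5
G0 X214.141 Y5.520
M3 S415
G1 X130.501 Y64.901 F1662
M5

Since the viewBox matches the mm dimensions, user units are millimetres directly. The only transform is the Y-flip y_m = 131.655 − y_svg.

Shape 1 is a regular polygon drawn with `<polygon>`. Its stroke #ff0000 means score at S415, F1662. After flipping Y the toolpath is (294.423,76.442) → (290.834,71.210) → (284.749,73.007) → (284.577,79.349) → (290.556,81.472) → (294.423,76.442), returning to the start.

Shape 2 is a circle drawn with `<circle>`. Its stroke #ff0000 means score at S415, F1662. After flipping Y the toolpath is (62.326,78.212) → (48.186,102.703) → (19.906,102.703) → (5.766,78.212) → (19.906,53.721) → (48.186,53.721) → (62.326,78.212), returning to the start.

Shape 3 is a line segment drawn with `<path>`. Its stroke #ff0000 means score at S415, F1662. After flipping Y the toolpath is (118.276,55.102) → (204.910,20.875).

Shape 4 is a line segment drawn with `<path>`. Its stroke #ff0000 means score at S415, F1662. After flipping Y the toolpath is (214.141,5.520) → (130.501,64.901).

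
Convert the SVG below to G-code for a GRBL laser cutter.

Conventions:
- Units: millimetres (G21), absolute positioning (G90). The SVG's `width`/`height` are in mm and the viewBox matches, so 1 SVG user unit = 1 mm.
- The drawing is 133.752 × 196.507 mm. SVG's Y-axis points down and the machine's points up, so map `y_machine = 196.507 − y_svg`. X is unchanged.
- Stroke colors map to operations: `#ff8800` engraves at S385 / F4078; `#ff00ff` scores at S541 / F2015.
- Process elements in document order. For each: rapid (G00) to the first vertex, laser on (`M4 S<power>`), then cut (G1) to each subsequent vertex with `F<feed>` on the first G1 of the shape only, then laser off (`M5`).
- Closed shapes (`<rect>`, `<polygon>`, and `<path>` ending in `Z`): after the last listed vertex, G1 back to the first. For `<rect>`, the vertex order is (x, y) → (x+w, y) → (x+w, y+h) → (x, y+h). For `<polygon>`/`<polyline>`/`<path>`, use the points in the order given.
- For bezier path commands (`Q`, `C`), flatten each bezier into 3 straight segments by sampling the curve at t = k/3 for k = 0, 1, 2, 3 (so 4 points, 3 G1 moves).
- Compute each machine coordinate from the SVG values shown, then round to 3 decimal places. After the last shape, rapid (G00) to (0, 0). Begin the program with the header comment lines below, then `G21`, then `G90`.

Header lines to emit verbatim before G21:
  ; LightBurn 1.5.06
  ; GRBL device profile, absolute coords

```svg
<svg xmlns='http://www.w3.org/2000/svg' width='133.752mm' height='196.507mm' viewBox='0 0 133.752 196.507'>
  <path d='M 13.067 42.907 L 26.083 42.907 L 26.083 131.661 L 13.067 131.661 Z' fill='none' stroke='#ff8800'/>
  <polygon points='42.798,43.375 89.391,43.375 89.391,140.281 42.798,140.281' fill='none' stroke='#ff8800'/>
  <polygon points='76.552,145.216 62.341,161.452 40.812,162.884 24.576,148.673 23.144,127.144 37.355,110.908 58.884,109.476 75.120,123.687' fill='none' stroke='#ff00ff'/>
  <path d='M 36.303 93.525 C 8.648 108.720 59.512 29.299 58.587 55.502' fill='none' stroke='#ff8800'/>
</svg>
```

; LightBurn 1.5.06
; GRBL device profile, absolute coords
G21
G90
G00 X13.067 Y153.600
M4 S385
G1 X26.083 Y153.600 F4078
G1 X26.083 Y64.846
G1 X13.067 Y64.846
G1 X13.067 Y153.600
M5
G00 X42.798 Y153.132
M4 S385
G1 X89.391 Y153.132 F4078
G1 X89.391 Y56.226
G1 X42.798 Y56.226
G1 X42.798 Y153.132
M5
G00 X76.552 Y51.291
M4 S541
G1 X62.341 Y35.055 F2015
G1 X40.812 Y33.623
G1 X24.576 Y47.834
G1 X23.144 Y69.363
G1 X37.355 Y85.599
G1 X58.884 Y87.031
G1 X75.120 Y72.820
G1 X76.552 Y51.291
M5
G00 X36.303 Y102.982
M4 S385
G1 X29.995 Y111.909 F4078
G1 X47.075 Y139.416
G1 X58.587 Y141.005
M5
G00 X0.000 Y0.000

1 u = 1 mm; y_m = 196.507 − y.

[1] `<path>` rectangle, #ff8800→engrave S385 F4078: (13.067,153.600) → (26.083,153.600) → (26.083,64.846) → (13.067,64.846) → (13.067,153.600) (closed)

[2] `<polygon>` rectangle, #ff8800→engrave S385 F4078: (42.798,153.132) → (89.391,153.132) → (89.391,56.226) → (42.798,56.226) → (42.798,153.132) (closed)

[3] `<polygon>` regular polygon, #ff00ff→score S541 F2015: (76.552,51.291) → (62.341,35.055) → (40.812,33.623) → (24.576,47.834) → (23.144,69.363) → (37.355,85.599) → (58.884,87.031) → (75.120,72.820) → (76.552,51.291) (closed)

[4] `<path>` cubic bezier, #ff8800→engrave S385 F4078: (36.303,102.982) → (29.995,111.909) → (47.075,139.416) → (58.587,141.005)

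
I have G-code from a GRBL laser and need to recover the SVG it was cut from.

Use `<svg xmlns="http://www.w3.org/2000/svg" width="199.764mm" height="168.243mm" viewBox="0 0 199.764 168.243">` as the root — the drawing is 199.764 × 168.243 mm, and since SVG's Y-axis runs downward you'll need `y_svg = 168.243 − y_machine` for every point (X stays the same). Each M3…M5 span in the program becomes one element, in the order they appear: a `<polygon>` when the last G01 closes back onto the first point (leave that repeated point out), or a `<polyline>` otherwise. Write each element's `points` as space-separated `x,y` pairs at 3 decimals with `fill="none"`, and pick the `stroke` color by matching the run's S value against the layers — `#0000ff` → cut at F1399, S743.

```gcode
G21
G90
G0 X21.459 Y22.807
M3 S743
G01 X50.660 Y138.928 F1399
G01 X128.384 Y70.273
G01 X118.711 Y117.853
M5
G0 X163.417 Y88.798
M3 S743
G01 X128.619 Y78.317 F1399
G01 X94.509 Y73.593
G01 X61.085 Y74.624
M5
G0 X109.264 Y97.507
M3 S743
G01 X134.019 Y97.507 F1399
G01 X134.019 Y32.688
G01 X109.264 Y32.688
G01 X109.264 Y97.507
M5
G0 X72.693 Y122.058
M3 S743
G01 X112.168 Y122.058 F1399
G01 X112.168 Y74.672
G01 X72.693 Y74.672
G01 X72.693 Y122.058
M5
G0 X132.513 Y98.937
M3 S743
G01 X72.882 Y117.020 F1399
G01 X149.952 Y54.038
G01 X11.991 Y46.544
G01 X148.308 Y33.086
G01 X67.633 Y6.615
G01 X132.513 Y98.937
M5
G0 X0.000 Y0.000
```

<svg xmlns="http://www.w3.org/2000/svg" width="199.764mm" height="168.243mm" viewBox="0 0 199.764 168.243">
  <polyline points="21.459,145.436 50.660,29.315 128.384,97.970 118.711,50.390" fill="none" stroke="#0000ff"/>
  <polyline points="163.417,79.445 128.619,89.926 94.509,94.650 61.085,93.619" fill="none" stroke="#0000ff"/>
  <polygon points="109.264,70.736 134.019,70.736 134.019,135.555 109.264,135.555" fill="none" stroke="#0000ff"/>
  <polygon points="72.693,46.185 112.168,46.185 112.168,93.571 72.693,93.571" fill="none" stroke="#0000ff"/>
  <polygon points="132.513,69.306 72.882,51.223 149.952,114.205 11.991,121.699 148.308,135.157 67.633,161.628" fill="none" stroke="#0000ff"/>
</svg>

Each laser-on run becomes one SVG element. Flip Y back into SVG space with y_svg = 168.243 − y_machine. Every run uses S743, so all elements get stroke `#0000ff` (cut).

Run 1: The run is open, so emit a `<polyline>` with points (Y-flipped): 21.459,145.436 50.660,29.315 128.384,97.970 118.711,50.390.

Run 2: The run is open, so emit a `<polyline>` with points (Y-flipped): 163.417,79.445 128.619,89.926 94.509,94.650 61.085,93.619.

Run 3: The run returns to its start, so emit a `<polygon>` with points (Y-flipped): 109.264,70.736 134.019,70.736 134.019,135.555 109.264,135.555.

Run 4: The run returns to its start, so emit a `<polygon>` with points (Y-flipped): 72.693,46.185 112.168,46.185 112.168,93.571 72.693,93.571.

Run 5: The run returns to its start, so emit a `<polygon>` with points (Y-flipped): 132.513,69.306 72.882,51.223 149.952,114.205 11.991,121.699 148.308,135.157 67.633,161.628.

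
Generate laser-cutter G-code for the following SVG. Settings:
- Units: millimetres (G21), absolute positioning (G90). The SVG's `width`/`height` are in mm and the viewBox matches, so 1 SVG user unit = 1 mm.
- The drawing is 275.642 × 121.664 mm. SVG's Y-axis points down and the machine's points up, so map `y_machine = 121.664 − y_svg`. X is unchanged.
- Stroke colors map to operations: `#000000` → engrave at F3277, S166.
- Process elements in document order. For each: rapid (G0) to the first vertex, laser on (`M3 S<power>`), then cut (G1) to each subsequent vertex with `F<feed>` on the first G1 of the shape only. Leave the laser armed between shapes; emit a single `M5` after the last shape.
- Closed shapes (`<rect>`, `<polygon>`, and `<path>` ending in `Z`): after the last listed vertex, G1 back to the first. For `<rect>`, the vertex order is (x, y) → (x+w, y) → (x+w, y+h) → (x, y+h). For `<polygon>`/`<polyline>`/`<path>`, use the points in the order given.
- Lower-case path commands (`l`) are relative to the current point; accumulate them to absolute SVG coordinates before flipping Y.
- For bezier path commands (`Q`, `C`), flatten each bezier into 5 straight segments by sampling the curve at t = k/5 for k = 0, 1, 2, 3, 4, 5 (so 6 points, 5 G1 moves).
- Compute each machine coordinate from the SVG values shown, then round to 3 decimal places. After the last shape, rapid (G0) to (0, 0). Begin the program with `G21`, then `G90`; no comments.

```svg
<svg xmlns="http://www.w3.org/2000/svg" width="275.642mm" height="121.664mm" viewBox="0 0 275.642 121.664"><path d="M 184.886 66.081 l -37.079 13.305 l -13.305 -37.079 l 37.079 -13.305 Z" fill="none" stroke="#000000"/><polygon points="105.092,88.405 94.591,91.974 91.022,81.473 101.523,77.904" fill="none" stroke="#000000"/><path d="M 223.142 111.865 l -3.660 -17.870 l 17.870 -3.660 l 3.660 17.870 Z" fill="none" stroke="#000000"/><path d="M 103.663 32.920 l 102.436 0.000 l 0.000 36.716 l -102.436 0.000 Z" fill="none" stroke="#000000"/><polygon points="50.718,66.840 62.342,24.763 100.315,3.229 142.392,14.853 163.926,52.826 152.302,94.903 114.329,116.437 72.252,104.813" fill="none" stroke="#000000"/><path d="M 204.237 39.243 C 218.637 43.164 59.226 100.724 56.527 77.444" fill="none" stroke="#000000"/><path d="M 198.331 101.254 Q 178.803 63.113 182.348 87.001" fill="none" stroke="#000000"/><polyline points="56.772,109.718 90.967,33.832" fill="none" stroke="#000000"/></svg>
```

G21
G90
G0 X184.886 Y55.583
M3 S166
G1 X147.807 Y42.278 F3277
G1 X134.502 Y79.357
G1 X171.581 Y92.662
G1 X184.886 Y55.583
G0 X105.092 Y33.259
M3 S166
G1 X94.591 Y29.690 F3277
G1 X91.022 Y40.191
G1 X101.523 Y43.760
G1 X105.092 Y33.259
G0 X223.142 Y9.799
M3 S166
G1 X219.482 Y27.669 F3277
G1 X237.352 Y31.329
G1 X241.012 Y13.459
G1 X223.142 Y9.799
G0 X103.663 Y88.744
M3 S166
G1 X206.099 Y88.744 F3277
G1 X206.099 Y52.028
G1 X103.663 Y52.028
G1 X103.663 Y88.744
G0 X50.718 Y54.824
M3 S166
G1 X62.342 Y96.901 F3277
G1 X100.315 Y118.435
G1 X142.392 Y106.811
G1 X163.926 Y68.838
G1 X152.302 Y26.761
G1 X114.329 Y5.227
G1 X72.252 Y16.851
G1 X50.718 Y54.824
G0 X204.237 Y82.421
M3 S166
G1 X194.664 Y74.708 F3277
G1 X159.241 Y60.576
G1 X113.834 Y46.481
G1 X74.308 Y38.877
G1 X56.527 Y44.220
G0 X198.331 Y20.410
M3 S166
G1 X191.443 Y33.185 F3277
G1 X186.400 Y40.998
G1 X183.204 Y43.849
G1 X181.853 Y41.737
G1 X182.348 Y34.663
G0 X56.772 Y11.946
M3 S166
G1 X90.967 Y87.832 F3277
M5
G0 X0.000 Y0.000

1 u = 1 mm; y_m = 121.664 − y.

[1] `<path>` regular polygon, #000000→engrave S166 F3277: (184.886,55.583) → (147.807,42.278) → (134.502,79.357) → (171.581,92.662) → (184.886,55.583) (closed)

[2] `<polygon>` regular polygon, #000000→engrave S166 F3277: (105.092,33.259) → (94.591,29.690) → (91.022,40.191) → (101.523,43.760) → (105.092,33.259) (closed)

[3] `<path>` regular polygon, #000000→engrave S166 F3277: (223.142,9.799) → (219.482,27.669) → (237.352,31.329) → (241.012,13.459) → (223.142,9.799) (closed)

[4] `<path>` rectangle, #000000→engrave S166 F3277: (103.663,88.744) → (206.099,88.744) → (206.099,52.028) → (103.663,52.028) → (103.663,88.744) (closed)

[5] `<polygon>` regular polygon, #000000→engrave S166 F3277: (50.718,54.824) → (62.342,96.901) → (100.315,118.435) → (142.392,106.811) → (163.926,68.838) → (152.302,26.761) → (114.329,5.227) → (72.252,16.851) → (50.718,54.824) (closed)

[6] `<path>` cubic bezier, #000000→engrave S166 F3277: (204.237,82.421) → (194.664,74.708) → (159.241,60.576) → (113.834,46.481) → (74.308,38.877) → (56.527,44.220)

[7] `<path>` quadratic bezier, #000000→engrave S166 F3277: (198.331,20.410) → (191.443,33.185) → (186.400,40.998) → (183.204,43.849) → (181.853,41.737) → (182.348,34.663)

[8] `<polyline>` line segment, #000000→engrave S166 F3277: (56.772,11.946) → (90.967,87.832)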